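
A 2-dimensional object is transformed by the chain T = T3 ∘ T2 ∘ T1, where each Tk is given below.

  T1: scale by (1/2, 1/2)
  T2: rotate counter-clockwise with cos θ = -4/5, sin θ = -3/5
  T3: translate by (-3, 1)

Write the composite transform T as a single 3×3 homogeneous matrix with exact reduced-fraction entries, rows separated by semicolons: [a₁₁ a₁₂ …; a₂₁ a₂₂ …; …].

T1 = [1/2 0 0; 0 1/2 0; 0 0 1]
T2·T1 = [-2/5 3/10 0; -3/10 -2/5 0; 0 0 1]
T3·…·T1 = [-2/5 3/10 -3; -3/10 -2/5 1; 0 0 1]

T = [-2/5 3/10 -3; -3/10 -2/5 1; 0 0 1]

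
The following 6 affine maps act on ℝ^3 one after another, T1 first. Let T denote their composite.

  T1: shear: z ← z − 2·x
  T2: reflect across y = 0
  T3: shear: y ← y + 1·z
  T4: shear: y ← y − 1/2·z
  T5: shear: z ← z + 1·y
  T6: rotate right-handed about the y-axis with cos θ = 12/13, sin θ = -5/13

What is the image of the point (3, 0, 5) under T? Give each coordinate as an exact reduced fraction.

T1 shear: z ← z − 2·x: (3, 0, 5) → (3, 0, -1)
T2 reflect across y = 0: (3, 0, -1) → (3, 0, -1)
T3 shear: y ← y + 1·z: (3, 0, -1) → (3, -1, -1)
T4 shear: y ← y − 1/2·z: (3, -1, -1) → (3, -1/2, -1)
T5 shear: z ← z + 1·y: (3, -1/2, -1) → (3, -1/2, -3/2)
T6 rotate right-handed about the y-axis with cos θ = 12/13, sin θ = -5/13: (3, -1/2, -3/2) → (87/26, -1/2, -3/13)

T(p) = (87/26, -1/2, -3/13)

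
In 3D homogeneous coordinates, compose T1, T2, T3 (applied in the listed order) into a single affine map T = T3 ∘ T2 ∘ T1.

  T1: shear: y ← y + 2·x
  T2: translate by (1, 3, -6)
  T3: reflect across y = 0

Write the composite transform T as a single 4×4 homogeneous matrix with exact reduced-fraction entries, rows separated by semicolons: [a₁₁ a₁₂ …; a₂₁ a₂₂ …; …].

T1 = [1 0 0 0; 2 1 0 0; 0 0 1 0; 0 0 0 1]
T2·T1 = [1 0 0 1; 2 1 0 3; 0 0 1 -6; 0 0 0 1]
T3·…·T1 = [1 0 0 1; -2 -1 0 -3; 0 0 1 -6; 0 0 0 1]

T = [1 0 0 1; -2 -1 0 -3; 0 0 1 -6; 0 0 0 1]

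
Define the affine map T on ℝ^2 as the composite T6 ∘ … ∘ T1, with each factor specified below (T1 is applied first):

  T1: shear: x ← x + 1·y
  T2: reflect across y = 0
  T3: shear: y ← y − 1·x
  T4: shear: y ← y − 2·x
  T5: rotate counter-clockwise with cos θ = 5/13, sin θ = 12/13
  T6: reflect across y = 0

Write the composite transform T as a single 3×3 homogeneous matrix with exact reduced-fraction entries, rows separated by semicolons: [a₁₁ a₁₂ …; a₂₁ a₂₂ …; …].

T = [41/13 53/13 0; 3/13 8/13 0; 0 0 1]

T1 = [1 1 0; 0 1 0; 0 0 1]
T2·T1 = [1 1 0; 0 -1 0; 0 0 1]
T3·…·T1 = [1 1 0; -1 -2 0; 0 0 1]
T4·…·T1 = [1 1 0; -3 -4 0; 0 0 1]
T5·…·T1 = [41/13 53/13 0; -3/13 -8/13 0; 0 0 1]
T6·…·T1 = [41/13 53/13 0; 3/13 8/13 0; 0 0 1]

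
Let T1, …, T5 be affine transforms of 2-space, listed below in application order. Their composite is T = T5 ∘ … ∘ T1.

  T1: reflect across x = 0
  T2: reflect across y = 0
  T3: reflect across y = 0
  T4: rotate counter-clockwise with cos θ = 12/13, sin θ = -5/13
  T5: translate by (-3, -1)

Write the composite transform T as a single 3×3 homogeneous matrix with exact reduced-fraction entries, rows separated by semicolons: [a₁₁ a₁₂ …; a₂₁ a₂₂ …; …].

T1 = [-1 0 0; 0 1 0; 0 0 1]
T2·T1 = [-1 0 0; 0 -1 0; 0 0 1]
T3·…·T1 = [-1 0 0; 0 1 0; 0 0 1]
T4·…·T1 = [-12/13 5/13 0; 5/13 12/13 0; 0 0 1]
T5·…·T1 = [-12/13 5/13 -3; 5/13 12/13 -1; 0 0 1]

T = [-12/13 5/13 -3; 5/13 12/13 -1; 0 0 1]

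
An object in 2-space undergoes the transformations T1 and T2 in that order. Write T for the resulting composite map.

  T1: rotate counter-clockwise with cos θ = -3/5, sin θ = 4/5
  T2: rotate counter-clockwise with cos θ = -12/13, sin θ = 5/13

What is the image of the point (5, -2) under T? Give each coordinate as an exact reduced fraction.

T(p) = (-46/65, -347/65)

T1 rotate counter-clockwise with cos θ = -3/5, sin θ = 4/5: (5, -2) → (-7/5, 26/5)
T2 rotate counter-clockwise with cos θ = -12/13, sin θ = 5/13: (-7/5, 26/5) → (-46/65, -347/65)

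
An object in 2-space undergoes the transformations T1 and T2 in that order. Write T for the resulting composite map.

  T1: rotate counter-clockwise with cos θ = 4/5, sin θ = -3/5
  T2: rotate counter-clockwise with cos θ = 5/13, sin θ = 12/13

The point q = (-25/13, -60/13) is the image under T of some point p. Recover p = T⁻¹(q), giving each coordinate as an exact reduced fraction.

T1 = [4/5 3/5 0; -3/5 4/5 0; 0 0 1]
T2·T1 = [56/65 -33/65 0; 33/65 56/65 0; 0 0 1]
det M = 1; M⁻¹ = [56/65 33/65 0; -33/65 56/65 0; 0 0 1]
M⁻¹ · (-25/13, -60/13)ᵀ = (-4, -3)ᵀ

p = (-4, -3)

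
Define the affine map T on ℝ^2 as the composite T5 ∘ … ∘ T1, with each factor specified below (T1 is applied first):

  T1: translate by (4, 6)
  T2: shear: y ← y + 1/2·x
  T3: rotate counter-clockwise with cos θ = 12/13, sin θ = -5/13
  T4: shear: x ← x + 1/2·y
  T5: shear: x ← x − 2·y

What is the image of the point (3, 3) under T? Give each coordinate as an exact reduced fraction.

T(p) = (-2, 115/13)

T1 translate by (4, 6): (3, 3) → (7, 9)
T2 shear: y ← y + 1/2·x: (7, 9) → (7, 25/2)
T3 rotate counter-clockwise with cos θ = 12/13, sin θ = -5/13: (7, 25/2) → (293/26, 115/13)
T4 shear: x ← x + 1/2·y: (293/26, 115/13) → (204/13, 115/13)
T5 shear: x ← x − 2·y: (204/13, 115/13) → (-2, 115/13)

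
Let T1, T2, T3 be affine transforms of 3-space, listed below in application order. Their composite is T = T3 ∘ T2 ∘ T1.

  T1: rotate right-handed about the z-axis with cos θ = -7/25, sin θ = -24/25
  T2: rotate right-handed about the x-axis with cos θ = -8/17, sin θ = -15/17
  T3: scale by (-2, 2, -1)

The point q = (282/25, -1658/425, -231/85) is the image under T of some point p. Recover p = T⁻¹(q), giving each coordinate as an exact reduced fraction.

p = (3, -5, -3)

T1 = [-7/25 24/25 0 0; -24/25 -7/25 0 0; 0 0 1 0; 0 0 0 1]
T2·T1 = [-7/25 24/25 0 0; 192/425 56/425 15/17 0; 72/85 21/85 -8/17 0; 0 0 0 1]
T3·…·T1 = [14/25 -48/25 0 0; 384/425 112/425 30/17 0; -72/85 -21/85 8/17 0; 0 0 0 1]
det M = 4; M⁻¹ = [7/50 96/425 -72/85 0; -12/25 28/425 -21/85 0; 0 15/34 8/17 0; 0 0 0 1]
M⁻¹ · (282/25, -1658/425, -231/85)ᵀ = (3, -5, -3)ᵀ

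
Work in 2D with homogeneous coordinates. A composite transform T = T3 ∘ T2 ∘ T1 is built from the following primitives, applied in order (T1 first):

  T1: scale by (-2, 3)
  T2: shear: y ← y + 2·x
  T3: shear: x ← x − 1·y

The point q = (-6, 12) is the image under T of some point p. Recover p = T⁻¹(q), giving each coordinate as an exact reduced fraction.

T1 = [-2 0 0; 0 3 0; 0 0 1]
T2·T1 = [-2 0 0; -4 3 0; 0 0 1]
T3·…·T1 = [2 -3 0; -4 3 0; 0 0 1]
det M = -6; M⁻¹ = [-1/2 -1/2 0; -2/3 -1/3 0; 0 0 1]
M⁻¹ · (-6, 12)ᵀ = (-3, 0)ᵀ

p = (-3, 0)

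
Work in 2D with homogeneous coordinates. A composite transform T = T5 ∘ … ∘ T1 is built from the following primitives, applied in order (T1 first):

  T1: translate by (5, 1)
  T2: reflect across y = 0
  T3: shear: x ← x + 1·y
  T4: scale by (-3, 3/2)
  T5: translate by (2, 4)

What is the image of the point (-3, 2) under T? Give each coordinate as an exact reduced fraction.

T(p) = (5, -1/2)

T1 translate by (5, 1): (-3, 2) → (2, 3)
T2 reflect across y = 0: (2, 3) → (2, -3)
T3 shear: x ← x + 1·y: (2, -3) → (-1, -3)
T4 scale by (-3, 3/2): (-1, -3) → (3, -9/2)
T5 translate by (2, 4): (3, -9/2) → (5, -1/2)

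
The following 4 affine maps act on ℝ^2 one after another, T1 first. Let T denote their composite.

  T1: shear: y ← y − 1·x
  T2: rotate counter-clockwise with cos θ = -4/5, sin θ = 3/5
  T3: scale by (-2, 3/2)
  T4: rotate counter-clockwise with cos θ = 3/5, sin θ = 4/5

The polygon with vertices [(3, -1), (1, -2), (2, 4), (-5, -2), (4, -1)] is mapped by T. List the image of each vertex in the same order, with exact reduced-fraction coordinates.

T1 shear: y ← y − 1·x: (3, -1) → (3, -4); (1, -2) → (1, -3); (2, 4) → (2, 2); (-5, -2) → (-5, 3); (4, -1) → (4, -5)
T2 rotate counter-clockwise with cos θ = -4/5, sin θ = 3/5: (3, -4) → (0, 5); (1, -3) → (1, 3); (2, 2) → (-14/5, -2/5); (-5, 3) → (11/5, -27/5); (4, -5) → (-1/5, 32/5)
T3 scale by (-2, 3/2): (0, 5) → (0, 15/2); (1, 3) → (-2, 9/2); (-14/5, -2/5) → (28/5, -3/5); (11/5, -27/5) → (-22/5, -81/10); (-1/5, 32/5) → (2/5, 48/5)
T4 rotate counter-clockwise with cos θ = 3/5, sin θ = 4/5: (0, 15/2) → (-6, 9/2); (-2, 9/2) → (-24/5, 11/10); (28/5, -3/5) → (96/25, 103/25); (-22/5, -81/10) → (96/25, -419/50); (2/5, 48/5) → (-186/25, 152/25)

image vertices: (-6, 9/2), (-24/5, 11/10), (96/25, 103/25), (96/25, -419/50), (-186/25, 152/25)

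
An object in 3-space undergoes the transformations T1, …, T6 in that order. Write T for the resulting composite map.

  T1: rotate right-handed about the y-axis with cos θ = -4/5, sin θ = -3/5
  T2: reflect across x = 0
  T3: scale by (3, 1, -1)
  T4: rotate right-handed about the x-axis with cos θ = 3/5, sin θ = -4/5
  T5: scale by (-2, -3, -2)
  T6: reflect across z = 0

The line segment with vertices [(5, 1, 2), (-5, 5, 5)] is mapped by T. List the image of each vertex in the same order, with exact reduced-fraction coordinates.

image vertices: (-156/5, 39/25, -82/25), (6, -129/5, 2/5)

T1 rotate right-handed about the y-axis with cos θ = -4/5, sin θ = -3/5: (5, 1, 2) → (-26/5, 1, 7/5); (-5, 5, 5) → (1, 5, -7)
T2 reflect across x = 0: (-26/5, 1, 7/5) → (26/5, 1, 7/5); (1, 5, -7) → (-1, 5, -7)
T3 scale by (3, 1, -1): (26/5, 1, 7/5) → (78/5, 1, -7/5); (-1, 5, -7) → (-3, 5, 7)
T4 rotate right-handed about the x-axis with cos θ = 3/5, sin θ = -4/5: (78/5, 1, -7/5) → (78/5, -13/25, -41/25); (-3, 5, 7) → (-3, 43/5, 1/5)
T5 scale by (-2, -3, -2): (78/5, -13/25, -41/25) → (-156/5, 39/25, 82/25); (-3, 43/5, 1/5) → (6, -129/5, -2/5)
T6 reflect across z = 0: (-156/5, 39/25, 82/25) → (-156/5, 39/25, -82/25); (6, -129/5, -2/5) → (6, -129/5, 2/5)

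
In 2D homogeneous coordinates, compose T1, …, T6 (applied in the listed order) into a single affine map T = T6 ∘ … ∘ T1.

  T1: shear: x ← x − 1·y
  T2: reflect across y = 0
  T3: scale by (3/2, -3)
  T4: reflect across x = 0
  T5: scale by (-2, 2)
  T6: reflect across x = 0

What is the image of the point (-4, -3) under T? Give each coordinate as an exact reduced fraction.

T1 shear: x ← x − 1·y: (-4, -3) → (-1, -3)
T2 reflect across y = 0: (-1, -3) → (-1, 3)
T3 scale by (3/2, -3): (-1, 3) → (-3/2, -9)
T4 reflect across x = 0: (-3/2, -9) → (3/2, -9)
T5 scale by (-2, 2): (3/2, -9) → (-3, -18)
T6 reflect across x = 0: (-3, -18) → (3, -18)

T(p) = (3, -18)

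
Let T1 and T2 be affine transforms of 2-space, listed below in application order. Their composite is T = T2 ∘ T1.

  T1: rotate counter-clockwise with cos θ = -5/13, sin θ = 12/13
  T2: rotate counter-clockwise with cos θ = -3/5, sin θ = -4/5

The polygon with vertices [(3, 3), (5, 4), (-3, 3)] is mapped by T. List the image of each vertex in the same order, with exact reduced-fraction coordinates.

image vertices: (237/65, 141/65), (379/65, 172/65), (-141/65, 237/65)

T1 rotate counter-clockwise with cos θ = -5/13, sin θ = 12/13: (3, 3) → (-51/13, 21/13); (5, 4) → (-73/13, 40/13); (-3, 3) → (-21/13, -51/13)
T2 rotate counter-clockwise with cos θ = -3/5, sin θ = -4/5: (-51/13, 21/13) → (237/65, 141/65); (-73/13, 40/13) → (379/65, 172/65); (-21/13, -51/13) → (-141/65, 237/65)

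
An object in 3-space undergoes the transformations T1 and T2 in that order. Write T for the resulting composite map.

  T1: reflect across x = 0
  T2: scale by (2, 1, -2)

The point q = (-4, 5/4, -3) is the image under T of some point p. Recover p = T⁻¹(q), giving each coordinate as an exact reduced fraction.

T1 = [-1 0 0 0; 0 1 0 0; 0 0 1 0; 0 0 0 1]
T2·T1 = [-2 0 0 0; 0 1 0 0; 0 0 -2 0; 0 0 0 1]
det M = 4; M⁻¹ = [-1/2 0 0 0; 0 1 0 0; 0 0 -1/2 0; 0 0 0 1]
M⁻¹ · (-4, 5/4, -3)ᵀ = (2, 5/4, 3/2)ᵀ

p = (2, 5/4, 3/2)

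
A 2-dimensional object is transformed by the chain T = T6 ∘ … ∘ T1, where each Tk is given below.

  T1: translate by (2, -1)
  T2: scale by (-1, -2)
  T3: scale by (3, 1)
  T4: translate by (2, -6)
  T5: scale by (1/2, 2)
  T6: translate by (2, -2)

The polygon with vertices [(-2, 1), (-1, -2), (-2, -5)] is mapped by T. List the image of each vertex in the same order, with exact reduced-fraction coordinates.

T1 translate by (2, -1): (-2, 1) → (0, 0); (-1, -2) → (1, -3); (-2, -5) → (0, -6)
T2 scale by (-1, -2): (0, 0) → (0, 0); (1, -3) → (-1, 6); (0, -6) → (0, 12)
T3 scale by (3, 1): (0, 0) → (0, 0); (-1, 6) → (-3, 6); (0, 12) → (0, 12)
T4 translate by (2, -6): (0, 0) → (2, -6); (-3, 6) → (-1, 0); (0, 12) → (2, 6)
T5 scale by (1/2, 2): (2, -6) → (1, -12); (-1, 0) → (-1/2, 0); (2, 6) → (1, 12)
T6 translate by (2, -2): (1, -12) → (3, -14); (-1/2, 0) → (3/2, -2); (1, 12) → (3, 10)

image vertices: (3, -14), (3/2, -2), (3, 10)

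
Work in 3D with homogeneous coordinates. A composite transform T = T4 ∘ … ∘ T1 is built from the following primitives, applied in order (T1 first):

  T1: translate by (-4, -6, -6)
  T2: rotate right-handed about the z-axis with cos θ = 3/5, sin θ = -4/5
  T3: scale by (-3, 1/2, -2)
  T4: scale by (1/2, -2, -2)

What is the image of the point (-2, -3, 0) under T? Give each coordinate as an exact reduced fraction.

T(p) = (81/5, 3/5, -24)

T1 translate by (-4, -6, -6): (-2, -3, 0) → (-6, -9, -6)
T2 rotate right-handed about the z-axis with cos θ = 3/5, sin θ = -4/5: (-6, -9, -6) → (-54/5, -3/5, -6)
T3 scale by (-3, 1/2, -2): (-54/5, -3/5, -6) → (162/5, -3/10, 12)
T4 scale by (1/2, -2, -2): (162/5, -3/10, 12) → (81/5, 3/5, -24)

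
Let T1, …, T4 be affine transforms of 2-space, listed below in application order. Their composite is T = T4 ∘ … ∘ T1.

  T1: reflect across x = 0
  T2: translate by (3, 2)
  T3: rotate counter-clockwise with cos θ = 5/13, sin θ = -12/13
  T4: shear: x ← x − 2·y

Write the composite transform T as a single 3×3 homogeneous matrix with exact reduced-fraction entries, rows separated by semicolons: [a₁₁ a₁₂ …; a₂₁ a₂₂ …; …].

T = [-29/13 2/13 7; 12/13 5/13 -2; 0 0 1]

T1 = [-1 0 0; 0 1 0; 0 0 1]
T2·T1 = [-1 0 3; 0 1 2; 0 0 1]
T3·…·T1 = [-5/13 12/13 3; 12/13 5/13 -2; 0 0 1]
T4·…·T1 = [-29/13 2/13 7; 12/13 5/13 -2; 0 0 1]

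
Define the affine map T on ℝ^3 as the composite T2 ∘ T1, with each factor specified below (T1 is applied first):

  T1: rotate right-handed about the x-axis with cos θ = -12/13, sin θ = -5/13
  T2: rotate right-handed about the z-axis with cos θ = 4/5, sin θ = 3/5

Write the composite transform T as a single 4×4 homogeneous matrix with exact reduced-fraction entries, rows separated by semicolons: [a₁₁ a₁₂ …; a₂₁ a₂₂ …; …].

T1 = [1 0 0 0; 0 -12/13 5/13 0; 0 -5/13 -12/13 0; 0 0 0 1]
T2·T1 = [4/5 36/65 -3/13 0; 3/5 -48/65 4/13 0; 0 -5/13 -12/13 0; 0 0 0 1]

T = [4/5 36/65 -3/13 0; 3/5 -48/65 4/13 0; 0 -5/13 -12/13 0; 0 0 0 1]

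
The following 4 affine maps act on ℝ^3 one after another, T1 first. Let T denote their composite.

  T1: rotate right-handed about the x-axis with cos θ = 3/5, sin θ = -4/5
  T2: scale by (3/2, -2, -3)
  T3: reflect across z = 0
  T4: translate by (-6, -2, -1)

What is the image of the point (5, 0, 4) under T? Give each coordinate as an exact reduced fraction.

T1 rotate right-handed about the x-axis with cos θ = 3/5, sin θ = -4/5: (5, 0, 4) → (5, 16/5, 12/5)
T2 scale by (3/2, -2, -3): (5, 16/5, 12/5) → (15/2, -32/5, -36/5)
T3 reflect across z = 0: (15/2, -32/5, -36/5) → (15/2, -32/5, 36/5)
T4 translate by (-6, -2, -1): (15/2, -32/5, 36/5) → (3/2, -42/5, 31/5)

T(p) = (3/2, -42/5, 31/5)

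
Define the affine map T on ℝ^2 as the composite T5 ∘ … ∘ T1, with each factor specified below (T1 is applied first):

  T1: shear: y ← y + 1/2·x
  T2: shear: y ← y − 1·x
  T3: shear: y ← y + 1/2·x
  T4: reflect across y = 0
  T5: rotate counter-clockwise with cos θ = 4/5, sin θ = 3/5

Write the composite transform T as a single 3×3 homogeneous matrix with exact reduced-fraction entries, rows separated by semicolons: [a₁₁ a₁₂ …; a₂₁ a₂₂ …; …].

T1 = [1 0 0; 1/2 1 0; 0 0 1]
T2·T1 = [1 0 0; -1/2 1 0; 0 0 1]
T3·…·T1 = [1 0 0; 0 1 0; 0 0 1]
T4·…·T1 = [1 0 0; 0 -1 0; 0 0 1]
T5·…·T1 = [4/5 3/5 0; 3/5 -4/5 0; 0 0 1]

T = [4/5 3/5 0; 3/5 -4/5 0; 0 0 1]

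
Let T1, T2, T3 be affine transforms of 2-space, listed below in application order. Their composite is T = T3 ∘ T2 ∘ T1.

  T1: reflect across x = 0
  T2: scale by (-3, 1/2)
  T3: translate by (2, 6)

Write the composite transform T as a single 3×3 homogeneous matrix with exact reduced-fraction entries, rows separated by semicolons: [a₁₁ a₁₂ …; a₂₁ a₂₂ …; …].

T = [3 0 2; 0 1/2 6; 0 0 1]

T1 = [-1 0 0; 0 1 0; 0 0 1]
T2·T1 = [3 0 0; 0 1/2 0; 0 0 1]
T3·…·T1 = [3 0 2; 0 1/2 6; 0 0 1]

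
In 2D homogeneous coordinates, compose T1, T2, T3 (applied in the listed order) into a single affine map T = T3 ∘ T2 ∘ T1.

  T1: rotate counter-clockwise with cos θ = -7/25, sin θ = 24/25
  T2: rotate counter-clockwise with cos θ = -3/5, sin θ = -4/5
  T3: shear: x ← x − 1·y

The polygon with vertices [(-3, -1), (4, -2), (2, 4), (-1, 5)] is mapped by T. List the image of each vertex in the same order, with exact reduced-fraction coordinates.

T1 rotate counter-clockwise with cos θ = -7/25, sin θ = 24/25: (-3, -1) → (9/5, -13/5); (4, -2) → (4/5, 22/5); (2, 4) → (-22/5, 4/5); (-1, 5) → (-113/25, -59/25)
T2 rotate counter-clockwise with cos θ = -3/5, sin θ = -4/5: (9/5, -13/5) → (-79/25, 3/25); (4/5, 22/5) → (76/25, -82/25); (-22/5, 4/5) → (82/25, 76/25); (-113/25, -59/25) → (103/125, 629/125)
T3 shear: x ← x − 1·y: (-79/25, 3/25) → (-82/25, 3/25); (76/25, -82/25) → (158/25, -82/25); (82/25, 76/25) → (6/25, 76/25); (103/125, 629/125) → (-526/125, 629/125)

image vertices: (-82/25, 3/25), (158/25, -82/25), (6/25, 76/25), (-526/125, 629/125)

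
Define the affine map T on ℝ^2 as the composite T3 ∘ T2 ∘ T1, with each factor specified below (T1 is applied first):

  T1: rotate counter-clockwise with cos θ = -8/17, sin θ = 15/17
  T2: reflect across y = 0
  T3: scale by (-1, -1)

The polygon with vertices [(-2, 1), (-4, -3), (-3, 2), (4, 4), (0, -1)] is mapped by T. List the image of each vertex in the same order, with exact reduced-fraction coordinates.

image vertices: (-1/17, -38/17), (-77/17, -36/17), (6/17, -61/17), (92/17, 28/17), (-15/17, 8/17)

T1 rotate counter-clockwise with cos θ = -8/17, sin θ = 15/17: (-2, 1) → (1/17, -38/17); (-4, -3) → (77/17, -36/17); (-3, 2) → (-6/17, -61/17); (4, 4) → (-92/17, 28/17); (0, -1) → (15/17, 8/17)
T2 reflect across y = 0: (1/17, -38/17) → (1/17, 38/17); (77/17, -36/17) → (77/17, 36/17); (-6/17, -61/17) → (-6/17, 61/17); (-92/17, 28/17) → (-92/17, -28/17); (15/17, 8/17) → (15/17, -8/17)
T3 scale by (-1, -1): (1/17, 38/17) → (-1/17, -38/17); (77/17, 36/17) → (-77/17, -36/17); (-6/17, 61/17) → (6/17, -61/17); (-92/17, -28/17) → (92/17, 28/17); (15/17, -8/17) → (-15/17, 8/17)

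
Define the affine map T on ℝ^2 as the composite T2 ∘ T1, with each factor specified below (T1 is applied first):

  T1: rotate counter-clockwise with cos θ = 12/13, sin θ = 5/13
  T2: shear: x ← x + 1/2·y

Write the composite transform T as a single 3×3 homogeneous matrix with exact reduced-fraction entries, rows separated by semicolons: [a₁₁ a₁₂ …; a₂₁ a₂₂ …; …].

T1 = [12/13 -5/13 0; 5/13 12/13 0; 0 0 1]
T2·T1 = [29/26 1/13 0; 5/13 12/13 0; 0 0 1]

T = [29/26 1/13 0; 5/13 12/13 0; 0 0 1]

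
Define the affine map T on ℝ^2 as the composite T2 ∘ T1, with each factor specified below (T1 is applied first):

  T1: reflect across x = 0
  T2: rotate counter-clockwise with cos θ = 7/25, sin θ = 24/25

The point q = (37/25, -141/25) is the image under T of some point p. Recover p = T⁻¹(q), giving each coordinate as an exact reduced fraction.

p = (5, -3)

T1 = [-1 0 0; 0 1 0; 0 0 1]
T2·T1 = [-7/25 -24/25 0; -24/25 7/25 0; 0 0 1]
det M = -1; M⁻¹ = [-7/25 -24/25 0; -24/25 7/25 0; 0 0 1]
M⁻¹ · (37/25, -141/25)ᵀ = (5, -3)ᵀ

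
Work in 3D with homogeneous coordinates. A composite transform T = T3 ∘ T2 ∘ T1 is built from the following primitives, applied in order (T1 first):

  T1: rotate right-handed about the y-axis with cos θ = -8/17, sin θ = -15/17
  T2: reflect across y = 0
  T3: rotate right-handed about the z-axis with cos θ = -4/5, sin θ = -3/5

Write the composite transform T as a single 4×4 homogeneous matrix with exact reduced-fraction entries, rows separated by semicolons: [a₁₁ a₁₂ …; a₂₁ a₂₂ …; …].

T1 = [-8/17 0 -15/17 0; 0 1 0 0; 15/17 0 -8/17 0; 0 0 0 1]
T2·T1 = [-8/17 0 -15/17 0; 0 -1 0 0; 15/17 0 -8/17 0; 0 0 0 1]
T3·…·T1 = [32/85 -3/5 12/17 0; 24/85 4/5 9/17 0; 15/17 0 -8/17 0; 0 0 0 1]

T = [32/85 -3/5 12/17 0; 24/85 4/5 9/17 0; 15/17 0 -8/17 0; 0 0 0 1]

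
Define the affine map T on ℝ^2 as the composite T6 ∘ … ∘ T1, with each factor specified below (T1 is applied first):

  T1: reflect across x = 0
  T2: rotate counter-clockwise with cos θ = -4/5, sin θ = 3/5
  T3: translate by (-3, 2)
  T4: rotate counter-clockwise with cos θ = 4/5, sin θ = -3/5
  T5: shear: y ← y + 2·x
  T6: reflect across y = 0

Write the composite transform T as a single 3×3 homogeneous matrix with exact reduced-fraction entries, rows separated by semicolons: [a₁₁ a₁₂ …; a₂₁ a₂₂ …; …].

T1 = [-1 0 0; 0 1 0; 0 0 1]
T2·T1 = [4/5 -3/5 0; -3/5 -4/5 0; 0 0 1]
T3·…·T1 = [4/5 -3/5 -3; -3/5 -4/5 2; 0 0 1]
T4·…·T1 = [7/25 -24/25 -6/5; -24/25 -7/25 17/5; 0 0 1]
T5·…·T1 = [7/25 -24/25 -6/5; -2/5 -11/5 1; 0 0 1]
T6·…·T1 = [7/25 -24/25 -6/5; 2/5 11/5 -1; 0 0 1]

T = [7/25 -24/25 -6/5; 2/5 11/5 -1; 0 0 1]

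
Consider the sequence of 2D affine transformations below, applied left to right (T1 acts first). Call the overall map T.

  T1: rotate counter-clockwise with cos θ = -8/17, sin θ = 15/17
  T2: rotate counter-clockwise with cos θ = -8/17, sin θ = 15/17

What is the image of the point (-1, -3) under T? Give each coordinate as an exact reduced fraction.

T(p) = (-559/289, 723/289)

T1 rotate counter-clockwise with cos θ = -8/17, sin θ = 15/17: (-1, -3) → (53/17, 9/17)
T2 rotate counter-clockwise with cos θ = -8/17, sin θ = 15/17: (53/17, 9/17) → (-559/289, 723/289)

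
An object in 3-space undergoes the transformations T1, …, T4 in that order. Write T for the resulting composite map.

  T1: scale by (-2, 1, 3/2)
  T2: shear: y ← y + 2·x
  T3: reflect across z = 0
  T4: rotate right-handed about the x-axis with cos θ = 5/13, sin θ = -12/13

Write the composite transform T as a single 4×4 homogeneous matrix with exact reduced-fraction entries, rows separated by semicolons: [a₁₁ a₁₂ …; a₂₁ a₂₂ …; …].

T1 = [-2 0 0 0; 0 1 0 0; 0 0 3/2 0; 0 0 0 1]
T2·T1 = [-2 0 0 0; -4 1 0 0; 0 0 3/2 0; 0 0 0 1]
T3·…·T1 = [-2 0 0 0; -4 1 0 0; 0 0 -3/2 0; 0 0 0 1]
T4·…·T1 = [-2 0 0 0; -20/13 5/13 -18/13 0; 48/13 -12/13 -15/26 0; 0 0 0 1]

T = [-2 0 0 0; -20/13 5/13 -18/13 0; 48/13 -12/13 -15/26 0; 0 0 0 1]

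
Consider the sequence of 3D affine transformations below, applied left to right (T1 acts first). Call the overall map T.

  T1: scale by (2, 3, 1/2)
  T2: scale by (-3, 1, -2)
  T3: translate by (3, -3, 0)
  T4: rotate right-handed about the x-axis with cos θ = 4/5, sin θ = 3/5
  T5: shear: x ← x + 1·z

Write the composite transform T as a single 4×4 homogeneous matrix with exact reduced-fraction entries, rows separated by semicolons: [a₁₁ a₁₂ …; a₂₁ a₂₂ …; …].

T1 = [2 0 0 0; 0 3 0 0; 0 0 1/2 0; 0 0 0 1]
T2·T1 = [-6 0 0 0; 0 3 0 0; 0 0 -1 0; 0 0 0 1]
T3·…·T1 = [-6 0 0 3; 0 3 0 -3; 0 0 -1 0; 0 0 0 1]
T4·…·T1 = [-6 0 0 3; 0 12/5 3/5 -12/5; 0 9/5 -4/5 -9/5; 0 0 0 1]
T5·…·T1 = [-6 9/5 -4/5 6/5; 0 12/5 3/5 -12/5; 0 9/5 -4/5 -9/5; 0 0 0 1]

T = [-6 9/5 -4/5 6/5; 0 12/5 3/5 -12/5; 0 9/5 -4/5 -9/5; 0 0 0 1]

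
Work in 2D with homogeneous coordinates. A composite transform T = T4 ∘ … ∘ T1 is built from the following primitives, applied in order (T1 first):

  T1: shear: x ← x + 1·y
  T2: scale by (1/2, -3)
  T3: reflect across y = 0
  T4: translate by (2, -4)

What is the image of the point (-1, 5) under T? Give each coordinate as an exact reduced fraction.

T1 shear: x ← x + 1·y: (-1, 5) → (4, 5)
T2 scale by (1/2, -3): (4, 5) → (2, -15)
T3 reflect across y = 0: (2, -15) → (2, 15)
T4 translate by (2, -4): (2, 15) → (4, 11)

T(p) = (4, 11)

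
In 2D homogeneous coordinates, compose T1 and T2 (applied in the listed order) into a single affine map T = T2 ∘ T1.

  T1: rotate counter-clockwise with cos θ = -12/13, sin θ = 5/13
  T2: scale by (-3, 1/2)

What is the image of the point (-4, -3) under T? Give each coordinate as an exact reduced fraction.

T(p) = (-189/13, 8/13)

T1 rotate counter-clockwise with cos θ = -12/13, sin θ = 5/13: (-4, -3) → (63/13, 16/13)
T2 scale by (-3, 1/2): (63/13, 16/13) → (-189/13, 8/13)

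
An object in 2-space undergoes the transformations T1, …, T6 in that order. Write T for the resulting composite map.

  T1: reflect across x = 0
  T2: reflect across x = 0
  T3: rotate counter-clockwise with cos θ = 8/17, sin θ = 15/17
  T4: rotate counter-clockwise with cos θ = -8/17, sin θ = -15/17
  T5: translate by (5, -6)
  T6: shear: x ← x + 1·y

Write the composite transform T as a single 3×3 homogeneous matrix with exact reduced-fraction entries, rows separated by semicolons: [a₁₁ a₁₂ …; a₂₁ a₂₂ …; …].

T = [-79/289 401/289 -1; -240/289 161/289 -6; 0 0 1]

T1 = [-1 0 0; 0 1 0; 0 0 1]
T2·T1 = [1 0 0; 0 1 0; 0 0 1]
T3·…·T1 = [8/17 -15/17 0; 15/17 8/17 0; 0 0 1]
T4·…·T1 = [161/289 240/289 0; -240/289 161/289 0; 0 0 1]
T5·…·T1 = [161/289 240/289 5; -240/289 161/289 -6; 0 0 1]
T6·…·T1 = [-79/289 401/289 -1; -240/289 161/289 -6; 0 0 1]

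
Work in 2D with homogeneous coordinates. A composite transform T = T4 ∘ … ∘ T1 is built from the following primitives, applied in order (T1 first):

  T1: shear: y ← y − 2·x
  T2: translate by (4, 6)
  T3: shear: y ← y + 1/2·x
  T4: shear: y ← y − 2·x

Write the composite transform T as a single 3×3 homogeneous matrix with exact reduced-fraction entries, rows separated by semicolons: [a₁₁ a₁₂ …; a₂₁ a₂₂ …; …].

T1 = [1 0 0; -2 1 0; 0 0 1]
T2·T1 = [1 0 4; -2 1 6; 0 0 1]
T3·…·T1 = [1 0 4; -3/2 1 8; 0 0 1]
T4·…·T1 = [1 0 4; -7/2 1 0; 0 0 1]

T = [1 0 4; -7/2 1 0; 0 0 1]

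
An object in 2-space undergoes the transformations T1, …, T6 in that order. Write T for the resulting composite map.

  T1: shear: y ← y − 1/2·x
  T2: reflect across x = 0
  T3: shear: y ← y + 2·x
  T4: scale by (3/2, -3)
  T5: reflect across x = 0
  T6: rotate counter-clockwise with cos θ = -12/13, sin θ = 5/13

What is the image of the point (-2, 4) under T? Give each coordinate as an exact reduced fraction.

T1 shear: y ← y − 1/2·x: (-2, 4) → (-2, 5)
T2 reflect across x = 0: (-2, 5) → (2, 5)
T3 shear: y ← y + 2·x: (2, 5) → (2, 9)
T4 scale by (3/2, -3): (2, 9) → (3, -27)
T5 reflect across x = 0: (3, -27) → (-3, -27)
T6 rotate counter-clockwise with cos θ = -12/13, sin θ = 5/13: (-3, -27) → (171/13, 309/13)

T(p) = (171/13, 309/13)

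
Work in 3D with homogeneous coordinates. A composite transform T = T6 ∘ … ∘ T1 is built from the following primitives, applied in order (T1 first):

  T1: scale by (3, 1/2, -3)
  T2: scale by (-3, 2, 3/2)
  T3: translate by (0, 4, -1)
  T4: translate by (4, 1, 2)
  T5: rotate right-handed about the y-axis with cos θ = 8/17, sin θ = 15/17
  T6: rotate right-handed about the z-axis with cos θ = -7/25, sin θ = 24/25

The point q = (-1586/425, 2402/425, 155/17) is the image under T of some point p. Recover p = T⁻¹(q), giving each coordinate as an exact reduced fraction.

p = (1, -3, -2)

T1 = [3 0 0 0; 0 1/2 0 0; 0 0 -3 0; 0 0 0 1]
T2·T1 = [-9 0 0 0; 0 1 0 0; 0 0 -9/2 0; 0 0 0 1]
T3·…·T1 = [-9 0 0 0; 0 1 0 4; 0 0 -9/2 -1; 0 0 0 1]
T4·…·T1 = [-9 0 0 4; 0 1 0 5; 0 0 -9/2 1; 0 0 0 1]
T5·…·T1 = [-72/17 0 -135/34 47/17; 0 1 0 5; 135/17 0 -36/17 -52/17; 0 0 0 1]
T6·…·T1 = [504/425 -24/25 189/170 -2369/425; -1728/425 -7/25 -324/85 533/425; 135/17 0 -36/17 -52/17; 0 0 0 1]
det M = 81/2; M⁻¹ = [56/3825 -64/1275 5/51 4/9; -24/25 -7/25 0 -5; 14/255 -16/85 -16/153 2/9; 0 0 0 1]
M⁻¹ · (-1586/425, 2402/425, 155/17)ᵀ = (1, -3, -2)ᵀ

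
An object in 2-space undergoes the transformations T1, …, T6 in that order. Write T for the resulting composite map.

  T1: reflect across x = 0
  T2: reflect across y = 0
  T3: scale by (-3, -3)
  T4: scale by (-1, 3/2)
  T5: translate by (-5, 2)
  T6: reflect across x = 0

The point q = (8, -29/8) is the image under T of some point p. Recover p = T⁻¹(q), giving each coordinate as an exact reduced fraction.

T1 = [-1 0 0; 0 1 0; 0 0 1]
T2·T1 = [-1 0 0; 0 -1 0; 0 0 1]
T3·…·T1 = [3 0 0; 0 3 0; 0 0 1]
T4·…·T1 = [-3 0 0; 0 9/2 0; 0 0 1]
T5·…·T1 = [-3 0 -5; 0 9/2 2; 0 0 1]
T6·…·T1 = [3 0 5; 0 9/2 2; 0 0 1]
det M = 27/2; M⁻¹ = [1/3 0 -5/3; 0 2/9 -4/9; 0 0 1]
M⁻¹ · (8, -29/8)ᵀ = (1, -5/4)ᵀ

p = (1, -5/4)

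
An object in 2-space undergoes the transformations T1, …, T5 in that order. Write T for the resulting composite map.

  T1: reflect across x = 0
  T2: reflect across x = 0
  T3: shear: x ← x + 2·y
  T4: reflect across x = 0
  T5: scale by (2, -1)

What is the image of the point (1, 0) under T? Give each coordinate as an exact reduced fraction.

T(p) = (-2, 0)

T1 reflect across x = 0: (1, 0) → (-1, 0)
T2 reflect across x = 0: (-1, 0) → (1, 0)
T3 shear: x ← x + 2·y: (1, 0) → (1, 0)
T4 reflect across x = 0: (1, 0) → (-1, 0)
T5 scale by (2, -1): (-1, 0) → (-2, 0)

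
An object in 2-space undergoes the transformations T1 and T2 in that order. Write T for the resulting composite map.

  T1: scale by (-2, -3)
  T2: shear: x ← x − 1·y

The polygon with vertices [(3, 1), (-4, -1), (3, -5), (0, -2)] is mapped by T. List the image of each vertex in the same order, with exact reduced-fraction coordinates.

T1 scale by (-2, -3): (3, 1) → (-6, -3); (-4, -1) → (8, 3); (3, -5) → (-6, 15); (0, -2) → (0, 6)
T2 shear: x ← x − 1·y: (-6, -3) → (-3, -3); (8, 3) → (5, 3); (-6, 15) → (-21, 15); (0, 6) → (-6, 6)

image vertices: (-3, -3), (5, 3), (-21, 15), (-6, 6)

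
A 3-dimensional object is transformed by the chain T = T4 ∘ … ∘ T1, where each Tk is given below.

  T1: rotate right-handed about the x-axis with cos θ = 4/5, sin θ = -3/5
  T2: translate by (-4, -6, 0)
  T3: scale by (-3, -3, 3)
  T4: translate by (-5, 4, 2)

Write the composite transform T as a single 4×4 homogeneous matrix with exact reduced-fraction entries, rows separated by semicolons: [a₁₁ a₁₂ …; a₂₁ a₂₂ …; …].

T = [-3 0 0 7; 0 -12/5 -9/5 22; 0 -9/5 12/5 2; 0 0 0 1]

T1 = [1 0 0 0; 0 4/5 3/5 0; 0 -3/5 4/5 0; 0 0 0 1]
T2·T1 = [1 0 0 -4; 0 4/5 3/5 -6; 0 -3/5 4/5 0; 0 0 0 1]
T3·…·T1 = [-3 0 0 12; 0 -12/5 -9/5 18; 0 -9/5 12/5 0; 0 0 0 1]
T4·…·T1 = [-3 0 0 7; 0 -12/5 -9/5 22; 0 -9/5 12/5 2; 0 0 0 1]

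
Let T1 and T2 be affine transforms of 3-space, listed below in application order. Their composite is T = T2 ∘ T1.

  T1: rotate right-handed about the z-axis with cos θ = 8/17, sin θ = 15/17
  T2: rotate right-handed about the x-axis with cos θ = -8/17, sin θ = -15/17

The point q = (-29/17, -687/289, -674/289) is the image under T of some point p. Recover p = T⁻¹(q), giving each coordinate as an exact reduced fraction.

p = (2, 3, -1)

T1 = [8/17 -15/17 0 0; 15/17 8/17 0 0; 0 0 1 0; 0 0 0 1]
T2·T1 = [8/17 -15/17 0 0; -120/289 -64/289 15/17 0; -225/289 -120/289 -8/17 0; 0 0 0 1]
det M = 1; M⁻¹ = [8/17 -120/289 -225/289 0; -15/17 -64/289 -120/289 0; 0 15/17 -8/17 0; 0 0 0 1]
M⁻¹ · (-29/17, -687/289, -674/289)ᵀ = (2, 3, -1)ᵀ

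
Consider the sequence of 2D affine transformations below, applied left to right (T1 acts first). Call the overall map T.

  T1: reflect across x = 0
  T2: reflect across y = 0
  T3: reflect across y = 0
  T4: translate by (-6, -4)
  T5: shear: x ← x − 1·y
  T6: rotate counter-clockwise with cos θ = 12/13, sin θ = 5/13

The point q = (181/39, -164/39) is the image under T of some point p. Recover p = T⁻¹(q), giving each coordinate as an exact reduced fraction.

T1 = [-1 0 0; 0 1 0; 0 0 1]
T2·T1 = [-1 0 0; 0 -1 0; 0 0 1]
T3·…·T1 = [-1 0 0; 0 1 0; 0 0 1]
T4·…·T1 = [-1 0 -6; 0 1 -4; 0 0 1]
T5·…·T1 = [-1 -1 -2; 0 1 -4; 0 0 1]
T6·…·T1 = [-12/13 -17/13 -4/13; -5/13 7/13 -58/13; 0 0 1]
det M = -1; M⁻¹ = [-7/13 -17/13 -6; -5/13 12/13 4; 0 0 1]
M⁻¹ · (181/39, -164/39)ᵀ = (-3, -5/3)ᵀ

p = (-3, -5/3)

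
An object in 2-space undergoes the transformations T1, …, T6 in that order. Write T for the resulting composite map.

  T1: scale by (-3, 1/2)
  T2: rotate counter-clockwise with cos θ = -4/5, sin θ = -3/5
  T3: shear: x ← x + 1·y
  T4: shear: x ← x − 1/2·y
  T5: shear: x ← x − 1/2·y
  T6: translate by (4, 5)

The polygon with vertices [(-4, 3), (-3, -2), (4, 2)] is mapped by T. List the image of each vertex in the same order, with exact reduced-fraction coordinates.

T1 scale by (-3, 1/2): (-4, 3) → (12, 3/2); (-3, -2) → (9, -1); (4, 2) → (-12, 1)
T2 rotate counter-clockwise with cos θ = -4/5, sin θ = -3/5: (12, 3/2) → (-87/10, -42/5); (9, -1) → (-39/5, -23/5); (-12, 1) → (51/5, 32/5)
T3 shear: x ← x + 1·y: (-87/10, -42/5) → (-171/10, -42/5); (-39/5, -23/5) → (-62/5, -23/5); (51/5, 32/5) → (83/5, 32/5)
T4 shear: x ← x − 1/2·y: (-171/10, -42/5) → (-129/10, -42/5); (-62/5, -23/5) → (-101/10, -23/5); (83/5, 32/5) → (67/5, 32/5)
T5 shear: x ← x − 1/2·y: (-129/10, -42/5) → (-87/10, -42/5); (-101/10, -23/5) → (-39/5, -23/5); (67/5, 32/5) → (51/5, 32/5)
T6 translate by (4, 5): (-87/10, -42/5) → (-47/10, -17/5); (-39/5, -23/5) → (-19/5, 2/5); (51/5, 32/5) → (71/5, 57/5)

image vertices: (-47/10, -17/5), (-19/5, 2/5), (71/5, 57/5)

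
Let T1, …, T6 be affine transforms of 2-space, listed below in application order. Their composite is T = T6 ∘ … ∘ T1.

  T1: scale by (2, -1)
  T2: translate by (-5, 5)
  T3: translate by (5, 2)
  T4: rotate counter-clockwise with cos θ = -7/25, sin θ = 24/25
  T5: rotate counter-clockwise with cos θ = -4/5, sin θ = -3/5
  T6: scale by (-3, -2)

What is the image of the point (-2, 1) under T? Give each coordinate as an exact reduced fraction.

T(p) = (-6/5, -72/5)

T1 scale by (2, -1): (-2, 1) → (-4, -1)
T2 translate by (-5, 5): (-4, -1) → (-9, 4)
T3 translate by (5, 2): (-9, 4) → (-4, 6)
T4 rotate counter-clockwise with cos θ = -7/25, sin θ = 24/25: (-4, 6) → (-116/25, -138/25)
T5 rotate counter-clockwise with cos θ = -4/5, sin θ = -3/5: (-116/25, -138/25) → (2/5, 36/5)
T6 scale by (-3, -2): (2/5, 36/5) → (-6/5, -72/5)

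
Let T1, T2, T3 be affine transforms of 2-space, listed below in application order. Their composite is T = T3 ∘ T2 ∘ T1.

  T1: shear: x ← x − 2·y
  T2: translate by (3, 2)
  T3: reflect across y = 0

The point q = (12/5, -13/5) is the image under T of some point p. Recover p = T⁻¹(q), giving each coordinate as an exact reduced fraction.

p = (3/5, 3/5)

T1 = [1 -2 0; 0 1 0; 0 0 1]
T2·T1 = [1 -2 3; 0 1 2; 0 0 1]
T3·…·T1 = [1 -2 3; 0 -1 -2; 0 0 1]
det M = -1; M⁻¹ = [1 -2 -7; 0 -1 -2; 0 0 1]
M⁻¹ · (12/5, -13/5)ᵀ = (3/5, 3/5)ᵀ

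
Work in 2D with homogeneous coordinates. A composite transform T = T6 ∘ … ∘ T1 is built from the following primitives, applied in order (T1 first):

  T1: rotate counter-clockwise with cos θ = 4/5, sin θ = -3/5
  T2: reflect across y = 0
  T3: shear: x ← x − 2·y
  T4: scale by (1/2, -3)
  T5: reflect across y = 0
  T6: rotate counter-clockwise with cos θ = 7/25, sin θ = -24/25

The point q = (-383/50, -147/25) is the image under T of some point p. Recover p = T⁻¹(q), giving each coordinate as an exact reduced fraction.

T1 = [4/5 3/5 0; -3/5 4/5 0; 0 0 1]
T2·T1 = [4/5 3/5 0; 3/5 -4/5 0; 0 0 1]
T3·…·T1 = [-2/5 11/5 0; 3/5 -4/5 0; 0 0 1]
T4·…·T1 = [-1/5 11/10 0; -9/5 12/5 0; 0 0 1]
T5·…·T1 = [-1/5 11/10 0; 9/5 -12/5 0; 0 0 1]
T6·…·T1 = [209/125 -499/250 0; 87/125 -216/125 0; 0 0 1]
det M = -3/2; M⁻¹ = [144/125 -499/375 0; 58/125 -418/375 0; 0 0 1]
M⁻¹ · (-383/50, -147/25)ᵀ = (-1, 3)ᵀ

p = (-1, 3)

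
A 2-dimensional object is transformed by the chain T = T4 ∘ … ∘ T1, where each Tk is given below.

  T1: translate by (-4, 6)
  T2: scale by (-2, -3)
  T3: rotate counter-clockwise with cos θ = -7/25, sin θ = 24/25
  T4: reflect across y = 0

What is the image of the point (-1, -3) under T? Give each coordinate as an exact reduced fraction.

T1 translate by (-4, 6): (-1, -3) → (-5, 3)
T2 scale by (-2, -3): (-5, 3) → (10, -9)
T3 rotate counter-clockwise with cos θ = -7/25, sin θ = 24/25: (10, -9) → (146/25, 303/25)
T4 reflect across y = 0: (146/25, 303/25) → (146/25, -303/25)

T(p) = (146/25, -303/25)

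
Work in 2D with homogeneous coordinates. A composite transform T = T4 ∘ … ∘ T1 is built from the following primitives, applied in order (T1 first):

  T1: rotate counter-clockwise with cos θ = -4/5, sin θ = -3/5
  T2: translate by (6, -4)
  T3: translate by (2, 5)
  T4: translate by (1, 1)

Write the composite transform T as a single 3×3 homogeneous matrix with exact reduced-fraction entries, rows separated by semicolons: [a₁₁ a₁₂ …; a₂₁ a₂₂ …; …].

T1 = [-4/5 3/5 0; -3/5 -4/5 0; 0 0 1]
T2·T1 = [-4/5 3/5 6; -3/5 -4/5 -4; 0 0 1]
T3·…·T1 = [-4/5 3/5 8; -3/5 -4/5 1; 0 0 1]
T4·…·T1 = [-4/5 3/5 9; -3/5 -4/5 2; 0 0 1]

T = [-4/5 3/5 9; -3/5 -4/5 2; 0 0 1]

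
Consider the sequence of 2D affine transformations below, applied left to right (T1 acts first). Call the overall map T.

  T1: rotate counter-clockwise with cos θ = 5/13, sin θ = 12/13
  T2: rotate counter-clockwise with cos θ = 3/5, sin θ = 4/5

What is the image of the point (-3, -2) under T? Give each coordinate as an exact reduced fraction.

T1 rotate counter-clockwise with cos θ = 5/13, sin θ = 12/13: (-3, -2) → (9/13, -46/13)
T2 rotate counter-clockwise with cos θ = 3/5, sin θ = 4/5: (9/13, -46/13) → (211/65, -102/65)

T(p) = (211/65, -102/65)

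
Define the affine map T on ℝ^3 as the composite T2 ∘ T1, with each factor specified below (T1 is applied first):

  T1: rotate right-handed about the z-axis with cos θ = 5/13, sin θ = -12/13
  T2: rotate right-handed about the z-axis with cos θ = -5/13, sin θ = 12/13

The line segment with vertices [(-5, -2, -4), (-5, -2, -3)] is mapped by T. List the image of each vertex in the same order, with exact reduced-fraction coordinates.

T1 rotate right-handed about the z-axis with cos θ = 5/13, sin θ = -12/13: (-5, -2, -4) → (-49/13, 50/13, -4); (-5, -2, -3) → (-49/13, 50/13, -3)
T2 rotate right-handed about the z-axis with cos θ = -5/13, sin θ = 12/13: (-49/13, 50/13, -4) → (-355/169, -838/169, -4); (-49/13, 50/13, -3) → (-355/169, -838/169, -3)

image vertices: (-355/169, -838/169, -4), (-355/169, -838/169, -3)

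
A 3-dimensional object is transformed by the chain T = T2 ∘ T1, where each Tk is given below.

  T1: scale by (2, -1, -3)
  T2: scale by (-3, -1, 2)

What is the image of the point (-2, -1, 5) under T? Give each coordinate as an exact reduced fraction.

T(p) = (12, -1, -30)

T1 scale by (2, -1, -3): (-2, -1, 5) → (-4, 1, -15)
T2 scale by (-3, -1, 2): (-4, 1, -15) → (12, -1, -30)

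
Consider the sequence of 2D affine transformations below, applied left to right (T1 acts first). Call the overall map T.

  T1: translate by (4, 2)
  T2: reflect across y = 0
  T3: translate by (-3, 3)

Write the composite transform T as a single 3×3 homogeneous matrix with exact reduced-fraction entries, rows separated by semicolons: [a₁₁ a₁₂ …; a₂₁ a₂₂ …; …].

T1 = [1 0 4; 0 1 2; 0 0 1]
T2·T1 = [1 0 4; 0 -1 -2; 0 0 1]
T3·…·T1 = [1 0 1; 0 -1 1; 0 0 1]

T = [1 0 1; 0 -1 1; 0 0 1]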